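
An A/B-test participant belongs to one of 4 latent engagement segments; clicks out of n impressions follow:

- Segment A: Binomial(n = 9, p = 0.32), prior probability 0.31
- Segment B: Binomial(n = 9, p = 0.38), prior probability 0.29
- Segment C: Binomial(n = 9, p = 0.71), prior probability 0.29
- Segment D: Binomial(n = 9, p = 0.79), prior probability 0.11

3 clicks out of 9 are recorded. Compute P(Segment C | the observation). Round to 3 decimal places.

Apply Bayes' rule: the posterior for each component is proportional to its prior times its likelihood at x.
Binomial probabilities:
  p_A = C(9,3)·0.32^3·0.68^6 = 84·0.032768·0.0988675 = 0.272134
  p_B = C(9,3)·0.38^3·0.62^6 = 84·0.054872·0.0568002 = 0.261806
  p_C = C(9,3)·0.71^3·0.29^6 = 84·0.357911·0.000594823 = 0.0178831
  p_D = C(9,3)·0.79^3·0.21^6 = 84·0.493039·8.57661e-05 = 0.00355203
Prior × likelihood for each component:
  π_A·p_A = 0.31 × 0.272134 = 0.0843615
  π_B·p_B = 0.29 × 0.261806 = 0.0759238
  π_C·p_C = 0.29 × 0.0178831 = 0.00518609
  π_D·p_D = 0.11 × 0.00355203 = 0.000390723
Normaliser: 0.0843615 + 0.0759238 + 0.00518609 + 0.000390723 = 0.165862
Responsibility of Segment C: 0.00518609 / 0.165862 ≈ 0.031

0.031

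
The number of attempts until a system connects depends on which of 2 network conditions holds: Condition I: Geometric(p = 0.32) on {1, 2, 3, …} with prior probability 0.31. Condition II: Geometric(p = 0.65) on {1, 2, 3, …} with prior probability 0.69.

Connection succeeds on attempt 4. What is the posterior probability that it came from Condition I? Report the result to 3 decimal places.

0.619

The responsibility of component k is P(Z=k) f_k(x) divided by Σ_j P(Z=j) f_j(x).
Evaluate each component's likelihood at the observed value:
  p_I = 0.32·(1−0.32)^3 = 0.32·0.314432 = 0.100618
  p_II = 0.65·(1−0.65)^3 = 0.65·0.042875 = 0.0278687
Prior × likelihood for each component:
  P(Z=I)·p_I = 0.31 × 0.100618 = 0.0311917
  P(Z=II)·p_II = 0.69 × 0.0278687 = 0.0192294
Marginal: 0.0311917 + 0.0192294 = 0.0504211
P(Condition I | x) = 0.0311917 / 0.0504211 ≈ 0.619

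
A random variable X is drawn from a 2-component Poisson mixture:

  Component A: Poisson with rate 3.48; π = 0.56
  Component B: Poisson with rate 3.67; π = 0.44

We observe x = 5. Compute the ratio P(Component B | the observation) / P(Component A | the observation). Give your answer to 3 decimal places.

0.848

Only the two components matter; the odds are (w_i f_i(x)) / (w_j f_j(x)).
Evaluate each component's likelihood at the observed value:
  p_A = e^(−3.48)·3.48^5/5! = 0.13103
  p_B = e^(−3.67)·3.67^5/5! = 0.141348
Odds = (0.44/0.56) × (0.141348/0.13103) = 0.785714 × 1.07874 ≈ 0.848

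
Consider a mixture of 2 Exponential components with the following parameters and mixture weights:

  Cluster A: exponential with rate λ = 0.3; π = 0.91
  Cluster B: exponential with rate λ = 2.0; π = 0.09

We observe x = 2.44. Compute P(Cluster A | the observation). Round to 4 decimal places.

Posterior ∝ prior × likelihood, so P(k | x) ∝ π_k f_k(x); normalise over all components.
Evaluate each component's likelihood at the observed value:
  p_A = 0.3·e^(−0.3·2.44) = 0.3·e^(−0.7320) = 0.144284
  p_B = 2.0·e^(−2.0·2.44) = 2.0·e^(−4.8800) = 0.015194
Weight by the priors:
  π_A·p_A = 0.91 × 0.144284 = 0.131298
  π_B·p_B = 0.09 × 0.015194 = 0.00136746
Denominator: 0.131298 + 0.00136746 = 0.132666
P(Cluster A | data) ≈ 0.9897

0.9897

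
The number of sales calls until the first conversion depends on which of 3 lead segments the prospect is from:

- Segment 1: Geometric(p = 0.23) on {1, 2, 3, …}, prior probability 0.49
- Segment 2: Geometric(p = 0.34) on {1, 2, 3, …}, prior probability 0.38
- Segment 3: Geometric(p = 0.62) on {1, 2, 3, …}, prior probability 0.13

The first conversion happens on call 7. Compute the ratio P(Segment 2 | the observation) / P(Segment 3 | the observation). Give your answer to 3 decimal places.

44.004

Since P(k|x) ∝ π_k f_k(x), the posterior odds are π_i f_i(x) / (π_j f_j(x)).
Evaluate each component's likelihood at the observed value:
  p_1 = 0.0479371
  p_2 = 0.0281023
  p_3 = 0.00186678
Odds = (0.38/0.13) × (0.0281023/0.00186678) = 2.92308 × 15.0539 ≈ 44.004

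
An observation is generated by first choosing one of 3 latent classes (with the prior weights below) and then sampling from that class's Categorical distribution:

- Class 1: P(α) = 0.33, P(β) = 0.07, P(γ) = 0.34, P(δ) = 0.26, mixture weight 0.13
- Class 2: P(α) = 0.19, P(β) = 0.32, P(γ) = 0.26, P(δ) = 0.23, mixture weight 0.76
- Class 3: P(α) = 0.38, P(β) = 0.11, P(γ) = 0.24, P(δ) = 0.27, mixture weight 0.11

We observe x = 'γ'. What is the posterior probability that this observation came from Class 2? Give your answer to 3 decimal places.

0.737

The responsibility of component k is P(Z=k) f_k(x) divided by Σ_j P(Z=j) f_j(x).
Evaluate each component's likelihood at the observed value:
  f_1 = 0.34
  f_2 = 0.26
  f_3 = 0.24
Multiply by the mixture weights:
  P(Z=1)·f_1 = 0.13 × 0.34 = 0.0442
  P(Z=2)·f_2 = 0.76 × 0.26 = 0.1976
  P(Z=3)·f_3 = 0.11 × 0.24 = 0.0264
Normaliser: 0.0442 + 0.1976 + 0.0264 = 0.2682
So the posterior for Class 2 is 0.1976 / 0.2682 ≈ 0.737.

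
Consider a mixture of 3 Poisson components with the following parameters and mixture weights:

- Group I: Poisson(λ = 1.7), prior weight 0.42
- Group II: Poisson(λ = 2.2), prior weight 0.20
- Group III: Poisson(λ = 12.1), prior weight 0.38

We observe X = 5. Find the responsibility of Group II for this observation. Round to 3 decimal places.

P(component k | x) = π_k·f_k(x) / marginal(x), where marginal(x) = Σ_j π_j·f_j(x).
Component likelihoods at x = 5:
  f_I = e^(−1.7)·1.7^5/5! = 0.0216154
  f_II = e^(−2.2)·2.2^5/5! = 0.0475866
  f_III = e^(−12.1)·12.1^5/5! = 0.0120166
Unnormalised posteriors:
  π_I·f_I = 0.42 × 0.0216154 = 0.00907846
  π_II·f_II = 0.20 × 0.0475866 = 0.00951731
  π_III·f_III = 0.38 × 0.0120166 = 0.00456632
Normaliser: 0.00907846 + 0.00951731 + 0.00456632 = 0.0231621
So the posterior for Group II is 0.00951731 / 0.0231621 ≈ 0.411.

0.411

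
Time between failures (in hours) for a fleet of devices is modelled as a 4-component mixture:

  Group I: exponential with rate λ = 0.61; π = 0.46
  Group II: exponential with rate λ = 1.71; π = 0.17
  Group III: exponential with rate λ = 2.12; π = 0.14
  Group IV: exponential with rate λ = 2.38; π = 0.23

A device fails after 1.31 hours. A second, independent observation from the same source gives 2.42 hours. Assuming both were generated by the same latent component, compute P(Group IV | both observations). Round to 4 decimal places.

Posterior ∝ prior × likelihood, so P(k | x) ∝ π_k f_k(x); normalise over all components.
Since both observations come from the same component, the likelihood for component k is f_k(x₁)·f_k(x₂).
  p_I = [0.61·e^(−0.61·1.31) = 0.61·e^(−0.7991) = 0.274337] × [0.139388] = 0.0382393
  p_II = [1.71·e^(−1.71·1.31) = 1.71·e^(−2.2401) = 0.182026] × [0.0272771] = 0.00496514
  p_III = [2.12·e^(−2.12·1.31) = 2.12·e^(−2.7772) = 0.13189] × [0.0125381] = 0.00165365
  p_IV = [2.38·e^(−2.38·1.31) = 2.38·e^(−3.1178) = 0.105326] × [0.00750265] = 0.00079022
Multiply by the mixture weights:
  π_I·p_I = 0.46 × 0.0382393 = 0.0175901
  π_II·p_II = 0.17 × 0.00496514 = 0.000844074
  π_III·p_III = 0.14 × 0.00165365 = 0.000231512
  π_IV·p_IV = 0.23 × 0.00079022 = 0.000181751
Sum: 0.0175901 + 0.000844074 + 0.000231512 + 0.000181751 = 0.0188474
So the posterior for Group IV is 0.000181751 / 0.0188474 ≈ 0.0096.

0.0096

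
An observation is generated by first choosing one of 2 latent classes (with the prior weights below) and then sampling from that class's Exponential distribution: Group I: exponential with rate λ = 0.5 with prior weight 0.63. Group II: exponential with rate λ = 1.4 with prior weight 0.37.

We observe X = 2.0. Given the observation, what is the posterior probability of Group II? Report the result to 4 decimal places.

P(component k | x) = P(Z=k)·f_k(x) / marginal(x), where marginal(x) = Σ_j P(Z=j)·f_j(x).
Exponential densities:
  L_I = 0.5·e^(−0.5·2.0) = 0.5·e^(−1.0000) = 0.18394
  L_II = 1.4·e^(−1.4·2.0) = 1.4·e^(−2.8000) = 0.0851341
Prior × likelihood for each component:
  P(Z=I)·L_I = 0.63 × 0.18394 = 0.115882
  P(Z=II)·L_II = 0.37 × 0.0851341 = 0.0314996
Sum: 0.115882 + 0.0314996 = 0.147382
Responsibility of Group II: 0.0314996 / 0.147382 ≈ 0.2137

0.2137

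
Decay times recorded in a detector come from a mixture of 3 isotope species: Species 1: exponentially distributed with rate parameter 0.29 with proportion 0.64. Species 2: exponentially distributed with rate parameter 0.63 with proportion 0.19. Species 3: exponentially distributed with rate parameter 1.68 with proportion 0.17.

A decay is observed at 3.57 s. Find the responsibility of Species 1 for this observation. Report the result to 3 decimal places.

Posterior ∝ prior × likelihood, so P(k | x) ∝ P(Z=k) f_k(x); normalise over all components.
Exponential densities:
  p_1 = 0.29·e^(−0.29·3.57) = 0.29·e^(−1.0353) = 0.102985
  p_2 = 0.63·e^(−0.63·3.57) = 0.63·e^(−2.2491) = 0.0664613
  p_3 = 1.68·e^(−1.68·3.57) = 1.68·e^(−5.9976) = 0.00417431
Weight by the priors:
  P(Z=1)·p_1 = 0.64 × 0.102985 = 0.0659102
  P(Z=2)·p_2 = 0.19 × 0.0664613 = 0.0126276
  P(Z=3)·p_3 = 0.17 × 0.00417431 = 0.000709633
Sum: 0.0659102 + 0.0126276 + 0.000709633 = 0.0792475
P(Species 1 | 3.57 s) ≈ 0.832

0.832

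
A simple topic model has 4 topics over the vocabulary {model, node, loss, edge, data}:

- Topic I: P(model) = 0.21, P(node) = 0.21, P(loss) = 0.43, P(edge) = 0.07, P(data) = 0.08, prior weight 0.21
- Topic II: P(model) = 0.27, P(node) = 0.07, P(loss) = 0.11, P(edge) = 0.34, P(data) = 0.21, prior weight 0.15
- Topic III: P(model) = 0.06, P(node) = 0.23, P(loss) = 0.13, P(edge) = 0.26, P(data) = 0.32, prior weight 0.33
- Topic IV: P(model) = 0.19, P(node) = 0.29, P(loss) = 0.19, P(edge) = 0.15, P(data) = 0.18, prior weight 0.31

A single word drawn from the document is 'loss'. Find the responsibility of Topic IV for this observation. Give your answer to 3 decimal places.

0.282

The responsibility of component k is w_k f_k(x) divided by Σ_j w_j f_j(x).
Component likelihoods at x = 'loss':
  L_I = 0.43
  L_II = 0.11
  L_III = 0.13
  L_IV = 0.19
Unnormalised posteriors:
  w_I·L_I = 0.21 × 0.43 = 0.0903
  w_II·L_II = 0.15 × 0.11 = 0.0165
  w_III·L_III = 0.33 × 0.13 = 0.0429
  w_IV·L_IV = 0.31 × 0.19 = 0.0589
Evidence: 0.0903 + 0.0165 + 0.0429 + 0.0589 = 0.2086
So the posterior for Topic IV is 0.0589 / 0.2086 ≈ 0.282.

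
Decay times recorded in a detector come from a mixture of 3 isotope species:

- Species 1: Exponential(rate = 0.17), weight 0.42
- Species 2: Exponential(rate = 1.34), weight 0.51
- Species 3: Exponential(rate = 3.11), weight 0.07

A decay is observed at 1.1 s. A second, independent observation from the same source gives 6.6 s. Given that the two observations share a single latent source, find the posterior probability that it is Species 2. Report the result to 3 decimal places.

P(component k | x) = π_k·f_k(x) / marginal(x), where marginal(x) = Σ_j π_j·f_j(x).
Since both observations come from the same component, the likelihood for component k is f_k(x₁)·f_k(x₂).
  p_1 = [0.141005] × [0.0553567] = 0.0078056
  p_2 = [0.30687] × [0.000193288] = 5.93143e-05
  p_3 = [0.101634] × [3.78819e-09] = 3.85009e-10
Weight by the priors:
  π_1·p_1 = 0.42 × 0.0078056 = 0.00327835
  π_2·p_2 = 0.51 × 5.93143e-05 = 3.02503e-05
  π_3·p_3 = 0.07 × 3.85009e-10 = 2.69506e-11
Normaliser: 0.00327835 + 3.02503e-05 + 2.69506e-11 = 0.0033086
P(Species 2 | x₁,x₂) = 3.02503e-05 / 0.0033086 ≈ 0.009

0.009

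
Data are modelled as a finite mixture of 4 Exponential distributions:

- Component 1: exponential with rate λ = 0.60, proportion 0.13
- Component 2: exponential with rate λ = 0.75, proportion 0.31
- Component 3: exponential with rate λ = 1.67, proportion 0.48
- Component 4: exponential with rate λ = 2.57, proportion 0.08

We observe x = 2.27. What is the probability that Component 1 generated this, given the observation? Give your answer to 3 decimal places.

Apply Bayes' rule: the posterior for each component is proportional to its prior times its likelihood at x.
Component likelihoods at x = 2.27:
  p_1 = 0.153689
  p_2 = 0.136671
  p_3 = 0.0377007
  p_4 = 0.00752147
Weight by the priors:
  π_1·p_1 = 0.13 × 0.153689 = 0.0199795
  π_2·p_2 = 0.31 × 0.136671 = 0.0423679
  π_3·p_3 = 0.48 × 0.0377007 = 0.0180963
  π_4·p_4 = 0.08 × 0.00752147 = 0.000601717
Denominator: 0.0199795 + 0.0423679 + 0.0180963 + 0.000601717 = 0.0810455
P(Component 1 | 2.27) = 0.0199795 / 0.0810455 ≈ 0.247

0.247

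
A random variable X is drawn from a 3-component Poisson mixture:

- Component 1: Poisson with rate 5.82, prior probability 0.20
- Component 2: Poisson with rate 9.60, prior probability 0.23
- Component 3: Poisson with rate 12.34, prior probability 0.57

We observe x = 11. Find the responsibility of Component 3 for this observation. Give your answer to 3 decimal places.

P(component k | x) = w_k·f_k(x) / marginal(x), where marginal(x) = Σ_j w_j·f_j(x).
Component likelihoods at x = 11:
  p_1 = e^(−5.82)·5.82^11/11! = 0.0192932
  p_2 = e^(−9.60)·9.60^11/11! = 0.108293
  p_3 = e^(−12.34)·12.34^11/11! = 0.110692
Weight by the priors:
  w_1·p_1 = 0.20 × 0.0192932 = 0.00385863
  w_2·p_2 = 0.23 × 0.108293 = 0.0249074
  w_3·p_3 = 0.57 × 0.110692 = 0.0630946
Denominator: 0.00385863 + 0.0249074 + 0.0630946 = 0.0918606
Responsibility of Component 3: 0.0630946 / 0.0918606 ≈ 0.687

0.687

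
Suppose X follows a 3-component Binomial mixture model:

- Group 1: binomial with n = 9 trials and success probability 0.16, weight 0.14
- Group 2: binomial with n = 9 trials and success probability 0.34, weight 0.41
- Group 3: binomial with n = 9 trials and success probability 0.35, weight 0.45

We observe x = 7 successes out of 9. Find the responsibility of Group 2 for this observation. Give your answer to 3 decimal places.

P(component k | x) = π_k·f_k(x) / marginal(x), where marginal(x) = Σ_j π_j·f_j(x).
Component likelihoods at x = 7 successes out of 9:
  p_1 = C(9,7)·0.16^7·0.84^2 = 36·2.68435e-06·0.7056 = 6.81869e-05
  p_2 = C(9,7)·0.34^7·0.66^2 = 36·0.000525234·0.4356 = 0.0082365
  p_3 = C(9,7)·0.35^7·0.65^2 = 36·0.000643393·0.4225 = 0.00978601
Prior × likelihood for each component:
  π_1·p_1 = 0.14 × 6.81869e-05 = 9.54617e-06
  π_2·p_2 = 0.41 × 0.0082365 = 0.00337697
  π_3·p_3 = 0.45 × 0.00978601 = 0.0044037
Marginal: 9.54617e-06 + 0.00337697 + 0.0044037 = 0.00779022
P(Group 2 | x) ≈ 0.433

0.433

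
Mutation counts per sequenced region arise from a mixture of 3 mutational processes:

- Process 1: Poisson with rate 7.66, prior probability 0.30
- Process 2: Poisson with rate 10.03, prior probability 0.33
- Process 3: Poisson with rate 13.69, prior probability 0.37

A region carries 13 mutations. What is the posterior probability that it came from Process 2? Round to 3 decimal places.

0.340

P(component k | x) = π_k·f_k(x) / marginal(x), where marginal(x) = Σ_j π_j·f_j(x).
Evaluate each component's likelihood at the observed value:
  L_1 = 0.0236591
  L_2 = 0.0735628
  L_3 = 0.108012
Weight by the priors:
  π_1·L_1 = 0.30 × 0.0236591 = 0.00709773
  π_2·L_2 = 0.33 × 0.0735628 = 0.0242757
  π_3·L_3 = 0.37 × 0.108012 = 0.0399645
Marginal: 0.00709773 + 0.0242757 + 0.0399645 = 0.071338
P(Process 2 | x) = 0.0242757 / 0.071338 ≈ 0.340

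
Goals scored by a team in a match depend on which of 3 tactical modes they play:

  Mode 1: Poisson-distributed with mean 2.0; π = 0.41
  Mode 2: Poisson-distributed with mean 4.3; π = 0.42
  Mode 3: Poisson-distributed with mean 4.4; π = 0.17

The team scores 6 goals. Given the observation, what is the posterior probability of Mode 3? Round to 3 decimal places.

By Bayes' theorem, P(k | x) = w_k f_k(x) / Σ_j w_j f_j(x).
Evaluate each component's likelihood at the observed value:
  f_1 = e^(−2.0)·2.0^6/6! = 0.0120298
  f_2 = e^(−4.3)·4.3^6/6! = 0.119127
  f_3 = e^(−4.4)·4.4^6/6! = 0.123734
Prior × likelihood for each component:
  w_1·f_1 = 0.41 × 0.0120298 = 0.00493222
  w_2·f_2 = 0.42 × 0.119127 = 0.0500335
  w_3·f_3 = 0.17 × 0.123734 = 0.0210347
Evidence: 0.00493222 + 0.0500335 + 0.0210347 = 0.0760005
P(Mode 3 | the observation) ≈ 0.277

0.277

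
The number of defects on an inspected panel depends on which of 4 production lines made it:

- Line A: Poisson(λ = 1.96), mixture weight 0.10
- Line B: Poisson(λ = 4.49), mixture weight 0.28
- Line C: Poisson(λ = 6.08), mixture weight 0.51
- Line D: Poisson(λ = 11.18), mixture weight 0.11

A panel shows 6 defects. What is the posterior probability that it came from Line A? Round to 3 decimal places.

0.009

P(component k | x) = P(Z=k)·f_k(x) / marginal(x), where marginal(x) = Σ_j P(Z=j)·f_j(x).
Component likelihoods at x = 6 defects:
  f_A = e^(−1.96)·1.96^6/6! = 0.0110914
  f_B = e^(−4.49)·4.49^6/6! = 0.127692
  f_C = e^(−6.08)·6.08^6/6! = 0.160538
  f_D = e^(−11.18)·11.18^6/6! = 0.0378361
Unnormalised posteriors:
  P(Z=A)·f_A = 0.10 × 0.0110914 = 0.00110914
  P(Z=B)·f_B = 0.28 × 0.127692 = 0.0357537
  P(Z=C)·f_C = 0.51 × 0.160538 = 0.0818745
  P(Z=D)·f_D = 0.11 × 0.0378361 = 0.00416197
Evidence: 0.00110914 + 0.0357537 + 0.0818745 + 0.00416197 = 0.122899
P(Line A | data) = 0.00110914 / 0.122899 ≈ 0.009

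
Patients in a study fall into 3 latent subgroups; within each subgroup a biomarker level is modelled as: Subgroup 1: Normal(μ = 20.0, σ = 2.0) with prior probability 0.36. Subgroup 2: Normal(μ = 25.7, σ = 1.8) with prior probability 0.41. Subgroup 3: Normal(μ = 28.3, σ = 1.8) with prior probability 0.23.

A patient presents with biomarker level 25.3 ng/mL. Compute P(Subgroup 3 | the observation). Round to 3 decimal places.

The responsibility of component k is π_k f_k(x) divided by Σ_j π_j f_j(x).
Evaluate each component's likelihood at the observed value:
  p_1 = (1/(2.0·√(2π)))·exp(−(25.3−20.0)²/(2·2.0²)) = 0.199471·exp(-3.51125) = 0.00595612
  p_2 = (1/(1.8·√(2π)))·exp(−(25.3−25.7)²/(2·1.8²)) = 0.221635·exp(-0.02469) = 0.216229
  p_3 = (1/(1.8·√(2π)))·exp(−(25.3−28.3)²/(2·1.8²)) = 0.221635·exp(-1.38889) = 0.0552651
Weight by the priors:
  π_1·p_1 = 0.36 × 0.00595612 = 0.0021442
  π_2·p_2 = 0.41 × 0.216229 = 0.088654
  π_3·p_3 = 0.23 × 0.0552651 = 0.012711
Marginal: 0.0021442 + 0.088654 + 0.012711 = 0.103509
P(Subgroup 3 | data) = 0.012711 / 0.103509 ≈ 0.123

0.123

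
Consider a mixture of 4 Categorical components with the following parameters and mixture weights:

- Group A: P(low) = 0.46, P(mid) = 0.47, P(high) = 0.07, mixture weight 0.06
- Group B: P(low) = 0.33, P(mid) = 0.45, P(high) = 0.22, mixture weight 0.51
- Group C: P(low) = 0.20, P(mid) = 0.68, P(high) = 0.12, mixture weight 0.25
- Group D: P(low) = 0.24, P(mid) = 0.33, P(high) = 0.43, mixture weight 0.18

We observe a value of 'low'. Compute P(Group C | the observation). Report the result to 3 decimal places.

P(component k | x) = P(Z=k)·f_k(x) / marginal(x), where marginal(x) = Σ_j P(Z=j)·f_j(x).
Component likelihoods at x = 'low':
  p_A = P(low | comp) = 0.46
  p_B = P(low | comp) = 0.33
  p_C = P(low | comp) = 0.20
  p_D = P(low | comp) = 0.24
Multiply by the mixture weights:
  P(Z=A)·p_A = 0.06 × 0.46 = 0.0276
  P(Z=B)·p_B = 0.51 × 0.33 = 0.1683
  P(Z=C)·p_C = 0.25 × 0.2 = 0.05
  P(Z=D)·p_D = 0.18 × 0.24 = 0.0432
Sum: 0.0276 + 0.1683 + 0.05 + 0.0432 = 0.2891
P(Group C | the observation) ≈ 0.173

0.173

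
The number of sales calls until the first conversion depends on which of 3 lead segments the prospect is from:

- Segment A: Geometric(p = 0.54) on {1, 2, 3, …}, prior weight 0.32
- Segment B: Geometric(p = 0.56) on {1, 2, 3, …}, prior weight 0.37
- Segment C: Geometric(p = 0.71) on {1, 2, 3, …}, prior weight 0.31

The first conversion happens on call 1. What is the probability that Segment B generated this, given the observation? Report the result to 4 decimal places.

Apply Bayes' rule: the posterior for each component is proportional to its prior times its likelihood at x.
Evaluate each component's likelihood at the observed value:
  L_A = 0.54·(1−0.54)^0 = 0.54·1 = 0.54
  L_B = 0.56·(1−0.56)^0 = 0.56·1 = 0.56
  L_C = 0.71·(1−0.71)^0 = 0.71·1 = 0.71
Multiply by the mixture weights:
  π_A·L_A = 0.32 × 0.54 = 0.1728
  π_B·L_B = 0.37 × 0.56 = 0.2072
  π_C·L_C = 0.31 × 0.71 = 0.2201
Marginal: 0.1728 + 0.2072 + 0.2201 = 0.6001
Responsibility of Segment B: 0.2072 / 0.6001 ≈ 0.3453

0.3453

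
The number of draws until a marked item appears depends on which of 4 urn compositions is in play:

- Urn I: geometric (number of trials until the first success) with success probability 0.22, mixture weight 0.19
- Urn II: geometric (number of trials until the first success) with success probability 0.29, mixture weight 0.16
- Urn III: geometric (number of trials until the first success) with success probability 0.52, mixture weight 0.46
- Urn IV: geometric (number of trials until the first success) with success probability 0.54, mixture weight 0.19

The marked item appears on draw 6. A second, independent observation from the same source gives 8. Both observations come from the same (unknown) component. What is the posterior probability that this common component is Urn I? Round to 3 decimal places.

P(component k | x) = π_k·f_k(x) / marginal(x), where marginal(x) = Σ_j π_j·f_j(x).
Since both observations come from the same component, the likelihood for component k is f_k(x₁)·f_k(x₂).
  L_I = [0.22·(1−0.22)^5 = 0.22·0.288717 = 0.0635178] × [0.0386443] = 0.0024546
  L_II = [0.29·(1−0.29)^5 = 0.29·0.180423 = 0.0523227] × [0.0263758] = 0.00138005
  L_III = [0.52·(1−0.52)^5 = 0.52·0.0254804 = 0.0132498] × [0.00305276] = 4.04484e-05
  L_IV = [0.54·(1−0.54)^5 = 0.54·0.0205963 = 0.011122] × [0.00235342] = 2.61747e-05
Weight by the priors:
  π_I·L_I = 0.19 × 0.0024546 = 0.000466374
  π_II·L_II = 0.16 × 0.00138005 = 0.000220809
  π_III·L_III = 0.46 × 4.04484e-05 = 1.86063e-05
  π_IV·L_IV = 0.19 × 2.61747e-05 = 4.97319e-06
Denominator: 0.000466374 + 0.000220809 + 1.86063e-05 + 4.97319e-06 = 0.000710762
So the posterior for Urn I is 0.000466374 / 0.000710762 ≈ 0.656.

0.656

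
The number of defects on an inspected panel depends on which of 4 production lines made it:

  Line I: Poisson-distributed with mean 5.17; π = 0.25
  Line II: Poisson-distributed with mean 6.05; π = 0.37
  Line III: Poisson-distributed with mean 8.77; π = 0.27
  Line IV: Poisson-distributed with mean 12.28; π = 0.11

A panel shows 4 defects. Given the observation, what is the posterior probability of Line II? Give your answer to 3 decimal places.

Apply Bayes' rule: the posterior for each component is proportional to its prior times its likelihood at x.
Poisson probabilities:
  f_I = 0.169219
  f_II = 0.131622
  f_III = 0.0382846
  f_IV = 0.00439993
Prior × likelihood for each component:
  π_I·f_I = 0.25 × 0.169219 = 0.0423047
  π_II·f_II = 0.37 × 0.131622 = 0.0487002
  π_III·f_III = 0.27 × 0.0382846 = 0.0103369
  π_IV·f_IV = 0.11 × 0.00439993 = 0.000483993
Evidence: 0.0423047 + 0.0487002 + 0.0103369 + 0.000483993 = 0.101826
P(Line II | data) = 0.0487002 / 0.101826 ≈ 0.478

0.478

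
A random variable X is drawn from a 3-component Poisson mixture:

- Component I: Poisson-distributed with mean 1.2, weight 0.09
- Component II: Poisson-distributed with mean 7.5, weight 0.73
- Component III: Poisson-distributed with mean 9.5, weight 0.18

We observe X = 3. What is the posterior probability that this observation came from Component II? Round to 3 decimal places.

0.745

Apply Bayes' rule: the posterior for each component is proportional to its prior times its likelihood at x.
Evaluate each component's likelihood at the observed value:
  f_I = e^(−1.2)·1.2^3/3! = 0.0867439
  f_II = e^(−7.5)·7.5^3/3! = 0.0388887
  f_III = e^(−9.5)·9.5^3/3! = 0.010696
Prior × likelihood for each component:
  P(Z=I)·f_I = 0.09 × 0.0867439 = 0.00780695
  P(Z=II)·f_II = 0.73 × 0.0388887 = 0.0283888
  P(Z=III)·f_III = 0.18 × 0.010696 = 0.00192528
Marginal: 0.00780695 + 0.0283888 + 0.00192528 = 0.038121
So the posterior for Component II is 0.0283888 / 0.038121 ≈ 0.745.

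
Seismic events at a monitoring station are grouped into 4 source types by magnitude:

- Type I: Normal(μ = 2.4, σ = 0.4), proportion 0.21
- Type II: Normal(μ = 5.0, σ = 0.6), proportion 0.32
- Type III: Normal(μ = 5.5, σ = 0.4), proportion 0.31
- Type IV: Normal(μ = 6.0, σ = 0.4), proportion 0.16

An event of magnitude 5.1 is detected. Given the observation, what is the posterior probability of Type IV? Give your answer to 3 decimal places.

The responsibility of component k is P(Z=k) f_k(x) divided by Σ_j P(Z=j) f_j(x).
Component likelihoods at x = 5.1:
  p_I = (1/(0.4·√(2π)))·exp(−(5.1−2.4)²/(2·0.4²)) = 0.997356·exp(-22.78125) = 1.27373e-10
  p_II = (1/(0.6·√(2π)))·exp(−(5.1−5.0)²/(2·0.6²)) = 0.664904·exp(-0.01389) = 0.655733
  p_III = (1/(0.4·√(2π)))·exp(−(5.1−5.5)²/(2·0.4²)) = 0.997356·exp(-0.50000) = 0.604927
  p_IV = (1/(0.4·√(2π)))·exp(−(5.1−6.0)²/(2·0.4²)) = 0.997356·exp(-2.53125) = 0.0793491
Unnormalised posteriors:
  P(Z=I)·p_I = 0.21 × 1.27373e-10 = 2.67484e-11
  P(Z=II)·p_II = 0.32 × 0.655733 = 0.209835
  P(Z=III)·p_III = 0.31 × 0.604927 = 0.187527
  P(Z=IV)·p_IV = 0.16 × 0.0793491 = 0.0126959
Normaliser: 2.67484e-11 + 0.209835 + 0.187527 + 0.0126959 = 0.410058
P(Type IV | the observation) ≈ 0.031

0.031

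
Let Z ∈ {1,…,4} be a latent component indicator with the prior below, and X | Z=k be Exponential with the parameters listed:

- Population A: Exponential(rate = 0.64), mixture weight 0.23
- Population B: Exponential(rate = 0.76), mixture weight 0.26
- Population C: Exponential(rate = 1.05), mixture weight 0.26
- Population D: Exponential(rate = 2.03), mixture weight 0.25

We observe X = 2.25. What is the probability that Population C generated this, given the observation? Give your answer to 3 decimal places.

0.253

Posterior ∝ prior × likelihood, so P(k | x) ∝ π_k f_k(x); normalise over all components.
Component likelihoods at x = 2.25:
  p_A = 0.64·e^(−0.64·2.25) = 0.64·e^(−1.4400) = 0.151634
  p_B = 0.76·e^(−0.76·2.25) = 0.76·e^(−1.7100) = 0.137458
  p_C = 1.05·e^(−1.05·2.25) = 1.05·e^(−2.3625) = 0.0988937
  p_D = 2.03·e^(−2.03·2.25) = 2.03·e^(−4.5675) = 0.0210793
Weight by the priors:
  π_A·p_A = 0.23 × 0.151634 = 0.0348758
  π_B·p_B = 0.26 × 0.137458 = 0.0357391
  π_C·p_C = 0.26 × 0.0988937 = 0.0257124
  π_D·p_D = 0.25 × 0.0210793 = 0.00526982
Marginal: 0.0348758 + 0.0357391 + 0.0257124 + 0.00526982 = 0.101597
P(Population C | x) = 0.0257124 / 0.101597 ≈ 0.253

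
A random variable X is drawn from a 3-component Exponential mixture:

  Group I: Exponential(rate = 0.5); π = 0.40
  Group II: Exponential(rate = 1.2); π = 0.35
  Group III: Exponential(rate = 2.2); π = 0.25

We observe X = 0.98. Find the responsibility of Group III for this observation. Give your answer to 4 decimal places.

P(component k | x) = π_k·f_k(x) / marginal(x), where marginal(x) = Σ_j π_j·f_j(x).
Exponential densities:
  L_I = 0.5·e^(−0.5·0.98) = 0.5·e^(−0.4900) = 0.306313
  L_II = 1.2·e^(−1.2·0.98) = 1.2·e^(−1.1760) = 0.370212
  L_III = 2.2·e^(−2.2·0.98) = 2.2·e^(−2.1560) = 0.254732
Multiply by the mixture weights:
  π_I·L_I = 0.40 × 0.306313 = 0.122525
  π_II·L_II = 0.35 × 0.370212 = 0.129574
  π_III·L_III = 0.25 × 0.254732 = 0.063683
Marginal: 0.122525 + 0.129574 + 0.063683 = 0.315783
So the posterior for Group III is 0.063683 / 0.315783 ≈ 0.2017.

0.2017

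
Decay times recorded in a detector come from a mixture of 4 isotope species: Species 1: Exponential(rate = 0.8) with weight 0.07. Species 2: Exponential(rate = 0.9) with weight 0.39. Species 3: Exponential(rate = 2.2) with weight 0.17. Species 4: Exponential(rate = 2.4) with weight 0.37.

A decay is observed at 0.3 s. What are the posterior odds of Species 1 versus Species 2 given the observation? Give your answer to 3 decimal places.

Only the two components matter; the odds are (π_i f_i(x)) / (π_j f_j(x)).
Exponential densities:
  L_1 = 0.8·e^(−0.8·0.3) = 0.8·e^(−0.2400) = 0.629302
  L_2 = 0.9·e^(−0.9·0.3) = 0.9·e^(−0.2700) = 0.687042
  L_3 = 2.2·e^(−2.2·0.3) = 2.2·e^(−0.6600) = 1.13707
  L_4 = 2.4·e^(−2.4·0.3) = 2.4·e^(−0.7200) = 1.16821
Odds = (0.07/0.39) × (0.629302/0.687042) = 0.179487 × 0.91596 ≈ 0.164

0.164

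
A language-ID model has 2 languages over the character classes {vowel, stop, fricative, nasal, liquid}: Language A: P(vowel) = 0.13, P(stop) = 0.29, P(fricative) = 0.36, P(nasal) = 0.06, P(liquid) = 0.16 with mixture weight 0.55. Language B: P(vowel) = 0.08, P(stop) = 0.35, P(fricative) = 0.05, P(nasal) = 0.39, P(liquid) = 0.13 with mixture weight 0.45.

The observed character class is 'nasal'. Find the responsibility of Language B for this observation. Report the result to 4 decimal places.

By Bayes' theorem, P(k | x) = P(Z=k) f_k(x) / Σ_j P(Z=j) f_j(x).
Categorical probabilities:
  p_A = P(nasal | comp) = 0.06
  p_B = P(nasal | comp) = 0.39
Multiply by the mixture weights:
  P(Z=A)·p_A = 0.55 × 0.06 = 0.033
  P(Z=B)·p_B = 0.45 × 0.39 = 0.1755
Marginal: 0.033 + 0.1755 = 0.2085
P(Language B | the observation) ≈ 0.8417

0.8417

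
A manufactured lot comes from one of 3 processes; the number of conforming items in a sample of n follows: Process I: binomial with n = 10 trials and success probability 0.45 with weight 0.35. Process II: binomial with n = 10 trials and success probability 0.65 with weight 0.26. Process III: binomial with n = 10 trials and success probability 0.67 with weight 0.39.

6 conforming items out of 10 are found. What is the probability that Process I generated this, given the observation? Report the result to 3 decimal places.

The responsibility of component k is P(Z=k) f_k(x) divided by Σ_j P(Z=j) f_j(x).
Binomial probabilities:
  f_I = 0.159568
  f_II = 0.237668
  f_III = 0.225281
Unnormalised posteriors:
  P(Z=I)·f_I = 0.35 × 0.159568 = 0.0558487
  P(Z=II)·f_II = 0.26 × 0.237668 = 0.0617938
  P(Z=III)·f_III = 0.39 × 0.225281 = 0.0878594
Evidence: 0.0558487 + 0.0617938 + 0.0878594 = 0.205502
So the posterior for Process I is 0.0558487 / 0.205502 ≈ 0.272.

0.272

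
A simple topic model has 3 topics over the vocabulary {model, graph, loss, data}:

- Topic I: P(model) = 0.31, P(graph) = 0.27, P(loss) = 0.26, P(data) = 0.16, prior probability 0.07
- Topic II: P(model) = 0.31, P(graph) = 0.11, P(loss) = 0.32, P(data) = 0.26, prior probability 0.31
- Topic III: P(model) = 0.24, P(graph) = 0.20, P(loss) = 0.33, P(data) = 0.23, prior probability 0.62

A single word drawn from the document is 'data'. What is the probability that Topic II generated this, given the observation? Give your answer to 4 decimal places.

0.3439

P(component k | x) = P(Z=k)·f_k(x) / marginal(x), where marginal(x) = Σ_j P(Z=j)·f_j(x).
Categorical probabilities:
  L_I = 0.16
  L_II = 0.26
  L_III = 0.23
Prior × likelihood for each component:
  P(Z=I)·L_I = 0.07 × 0.16 = 0.0112
  P(Z=II)·L_II = 0.31 × 0.26 = 0.0806
  P(Z=III)·L_III = 0.62 × 0.23 = 0.1426
Denominator: 0.0112 + 0.0806 + 0.1426 = 0.2344
P(Topic II | the observation) ≈ 0.3439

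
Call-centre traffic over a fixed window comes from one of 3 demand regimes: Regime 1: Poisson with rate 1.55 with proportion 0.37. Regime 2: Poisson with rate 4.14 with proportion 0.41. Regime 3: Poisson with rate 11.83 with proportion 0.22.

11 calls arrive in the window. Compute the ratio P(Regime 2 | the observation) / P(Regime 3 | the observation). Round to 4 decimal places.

The posterior odds equal the prior odds times the likelihood ratio: (P(Z=i)/P(Z=j))·(f_i(x)/f_j(x)).
Poisson probabilities:
  f_1 = e^(−1.55)·1.55^11/11! = 6.59685e-07
  f_2 = e^(−4.14)·4.14^11/11! = 0.00244269
  f_3 = e^(−11.83)·11.83^11/11! = 0.11587
Posterior odds = (P(Z=2)·f_2) / (P(Z=3)·f_3) = (0.41·0.00244269) / (0.22·0.11587) = 0.0010015 / 0.0254915 ≈ 0.0393

0.0393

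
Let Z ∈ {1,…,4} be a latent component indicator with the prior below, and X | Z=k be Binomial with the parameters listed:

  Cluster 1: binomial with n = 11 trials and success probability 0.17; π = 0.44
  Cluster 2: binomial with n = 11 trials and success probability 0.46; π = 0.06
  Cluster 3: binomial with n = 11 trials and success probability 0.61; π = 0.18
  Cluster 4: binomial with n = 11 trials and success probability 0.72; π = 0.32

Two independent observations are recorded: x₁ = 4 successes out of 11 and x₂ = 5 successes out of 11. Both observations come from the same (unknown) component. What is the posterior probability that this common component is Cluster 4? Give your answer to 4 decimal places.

0.0316

By Bayes' theorem, P(k | x) = π_k f_k(x) / Σ_j π_j f_j(x).
Since both observations come from the same component, the likelihood for component k is f_k(x₁)·f_k(x₂).
  L_1 = [0.0747922] × [0.0214464] = 0.00160403
  L_2 = [0.197834] × [0.235936] = 0.0466762
  L_3 = [0.0627026] × [0.137303] = 0.00860923
  L_4 = [0.011966] × [0.0430777] = 0.000515469
Weight by the priors:
  π_1·L_1 = 0.44 × 0.00160403 = 0.000705771
  π_2·L_2 = 0.06 × 0.0466762 = 0.00280057
  π_3·L_3 = 0.18 × 0.00860923 = 0.00154966
  π_4·L_4 = 0.32 × 0.000515469 = 0.00016495
Marginal: 0.000705771 + 0.00280057 + 0.00154966 + 0.00016495 = 0.00522095
Responsibility of Cluster 4: 0.00016495 / 0.00522095 ≈ 0.0316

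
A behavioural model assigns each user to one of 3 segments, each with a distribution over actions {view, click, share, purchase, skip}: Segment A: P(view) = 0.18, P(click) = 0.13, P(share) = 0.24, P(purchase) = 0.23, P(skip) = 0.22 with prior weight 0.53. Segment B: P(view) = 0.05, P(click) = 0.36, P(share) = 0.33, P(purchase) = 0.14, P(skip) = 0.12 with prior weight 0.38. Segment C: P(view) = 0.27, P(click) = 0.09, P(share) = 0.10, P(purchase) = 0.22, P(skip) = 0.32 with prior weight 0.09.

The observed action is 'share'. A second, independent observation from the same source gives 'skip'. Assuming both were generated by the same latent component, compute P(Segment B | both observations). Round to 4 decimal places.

P(component k | x) = π_k·f_k(x) / marginal(x), where marginal(x) = Σ_j π_j·f_j(x).
Since both observations come from the same component, the likelihood for component k is f_k(x₁)·f_k(x₂).
  p_A = [P(share | comp) = 0.24] × [0.22] = 0.0528
  p_B = [P(share | comp) = 0.33] × [0.12] = 0.0396
  p_C = [P(share | comp) = 0.10] × [0.32] = 0.032
Prior × likelihood for each component:
  π_A·p_A = 0.53 × 0.0528 = 0.027984
  π_B·p_B = 0.38 × 0.0396 = 0.015048
  π_C·p_C = 0.09 × 0.032 = 0.00288
Evidence: 0.027984 + 0.015048 + 0.00288 = 0.045912
P(Segment B | data) ≈ 0.3278

0.3278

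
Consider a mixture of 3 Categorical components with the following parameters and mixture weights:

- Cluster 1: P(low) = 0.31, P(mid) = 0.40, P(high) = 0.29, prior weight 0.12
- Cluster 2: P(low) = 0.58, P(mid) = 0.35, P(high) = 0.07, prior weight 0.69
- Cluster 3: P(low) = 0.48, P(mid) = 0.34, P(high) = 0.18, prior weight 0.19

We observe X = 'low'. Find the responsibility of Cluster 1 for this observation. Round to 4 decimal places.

0.0704

The responsibility of component k is w_k f_k(x) divided by Σ_j w_j f_j(x).
Categorical probabilities:
  f_1 = P(low | comp) = 0.31
  f_2 = P(low | comp) = 0.58
  f_3 = P(low | comp) = 0.48
Unnormalised posteriors:
  w_1·f_1 = 0.12 × 0.31 = 0.0372
  w_2·f_2 = 0.69 × 0.58 = 0.4002
  w_3·f_3 = 0.19 × 0.48 = 0.0912
Marginal: 0.0372 + 0.4002 + 0.0912 = 0.5286
P(Cluster 1 | 'low') ≈ 0.0704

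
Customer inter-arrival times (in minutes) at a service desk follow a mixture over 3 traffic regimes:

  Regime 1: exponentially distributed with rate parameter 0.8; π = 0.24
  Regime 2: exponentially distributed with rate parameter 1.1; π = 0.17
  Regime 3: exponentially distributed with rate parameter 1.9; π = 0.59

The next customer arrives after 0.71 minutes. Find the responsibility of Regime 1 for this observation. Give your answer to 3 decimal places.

0.224

P(component k | x) = P(Z=k)·f_k(x) / marginal(x), where marginal(x) = Σ_j P(Z=j)·f_j(x).
Component likelihoods at x = 0.71 minutes:
  f_1 = 0.453326
  f_2 = 0.503743
  f_3 = 0.493049
Prior × likelihood for each component:
  P(Z=1)·f_1 = 0.24 × 0.453326 = 0.108798
  P(Z=2)·f_2 = 0.17 × 0.503743 = 0.0856362
  P(Z=3)·f_3 = 0.59 × 0.493049 = 0.290899
Denominator: 0.108798 + 0.0856362 + 0.290899 = 0.485334
P(Regime 1 | 0.71 minutes) ≈ 0.224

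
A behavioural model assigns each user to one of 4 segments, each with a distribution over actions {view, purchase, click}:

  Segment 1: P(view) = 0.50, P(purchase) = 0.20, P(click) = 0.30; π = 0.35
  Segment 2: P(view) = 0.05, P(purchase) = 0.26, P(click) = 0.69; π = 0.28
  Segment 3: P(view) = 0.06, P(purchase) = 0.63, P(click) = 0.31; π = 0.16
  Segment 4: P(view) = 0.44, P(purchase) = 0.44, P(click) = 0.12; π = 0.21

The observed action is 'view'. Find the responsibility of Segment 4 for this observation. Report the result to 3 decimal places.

0.318

By Bayes' theorem, P(k | x) = π_k f_k(x) / Σ_j π_j f_j(x).
Categorical probabilities:
  L_1 = P(view | comp) = 0.50
  L_2 = P(view | comp) = 0.05
  L_3 = P(view | comp) = 0.06
  L_4 = P(view | comp) = 0.44
Weight by the priors:
  π_1·L_1 = 0.35 × 0.5 = 0.175
  π_2·L_2 = 0.28 × 0.05 = 0.014
  π_3·L_3 = 0.16 × 0.06 = 0.0096
  π_4·L_4 = 0.21 × 0.44 = 0.0924
Marginal: 0.175 + 0.014 + 0.0096 + 0.0924 = 0.291
P(Segment 4 | data) ≈ 0.318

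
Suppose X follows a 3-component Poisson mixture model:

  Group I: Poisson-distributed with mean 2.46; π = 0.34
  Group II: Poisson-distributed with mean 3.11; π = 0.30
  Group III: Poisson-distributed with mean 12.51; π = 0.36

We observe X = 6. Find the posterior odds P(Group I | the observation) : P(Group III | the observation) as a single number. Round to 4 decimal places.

Posterior odds = (π_i f_i(x)) / (π_j f_j(x)); the normalising sum cancels.
Component likelihoods at x = 6:
  L_I = e^(−2.46)·2.46^6/6! = 0.0262975
  L_II = e^(−3.11)·3.11^6/6! = 0.0560498
  L_III = e^(−12.51)·12.51^6/6! = 0.0196421
Posterior odds = (π_I·L_I) / (π_III·L_III) = (0.34·0.0262975) / (0.36·0.0196421) = 0.00894113 / 0.00707115 ≈ 1.2645

1.2645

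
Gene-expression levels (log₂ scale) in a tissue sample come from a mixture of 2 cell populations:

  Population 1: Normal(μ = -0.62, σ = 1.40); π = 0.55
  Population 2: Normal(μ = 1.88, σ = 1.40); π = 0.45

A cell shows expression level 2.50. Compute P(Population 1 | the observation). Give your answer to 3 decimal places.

By Bayes' theorem, P(k | x) = w_k f_k(x) / Σ_j w_j f_j(x).
Evaluate each component's likelihood at the observed value:
  p_1 = 0.0237856
  p_2 = 0.258342
Prior × likelihood for each component:
  w_1·p_1 = 0.55 × 0.0237856 = 0.0130821
  w_2·p_2 = 0.45 × 0.258342 = 0.116254
Normaliser: 0.0130821 + 0.116254 = 0.129336
So the posterior for Population 1 is 0.0130821 / 0.129336 ≈ 0.101.

0.101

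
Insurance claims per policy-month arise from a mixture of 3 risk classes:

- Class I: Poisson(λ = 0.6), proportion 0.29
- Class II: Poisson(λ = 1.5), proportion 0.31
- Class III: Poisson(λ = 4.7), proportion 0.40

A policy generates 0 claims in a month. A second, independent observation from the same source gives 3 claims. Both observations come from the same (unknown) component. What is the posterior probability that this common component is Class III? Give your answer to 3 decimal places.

Apply Bayes' rule: the posterior for each component is proportional to its prior times its likelihood at x.
Since both observations come from the same component, the likelihood for component k is f_k(x₁)·f_k(x₂).
  f_I = [e^(−0.6)·0.6^0/0! = 0.548812] × [0.0197572] = 0.010843
  f_II = [e^(−1.5)·1.5^0/0! = 0.22313] × [0.125511] = 0.0280052
  f_III = [e^(−4.7)·4.7^0/0! = 0.00909528] × [0.157383] = 0.00143144
Prior × likelihood for each component:
  w_I·f_I = 0.29 × 0.010843 = 0.00314447
  w_II·f_II = 0.31 × 0.0280052 = 0.00868162
  w_III·f_III = 0.40 × 0.00143144 = 0.000572577
Normaliser: 0.00314447 + 0.00868162 + 0.000572577 = 0.0123987
So the posterior for Class III is 0.000572577 / 0.0123987 ≈ 0.046.

0.046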